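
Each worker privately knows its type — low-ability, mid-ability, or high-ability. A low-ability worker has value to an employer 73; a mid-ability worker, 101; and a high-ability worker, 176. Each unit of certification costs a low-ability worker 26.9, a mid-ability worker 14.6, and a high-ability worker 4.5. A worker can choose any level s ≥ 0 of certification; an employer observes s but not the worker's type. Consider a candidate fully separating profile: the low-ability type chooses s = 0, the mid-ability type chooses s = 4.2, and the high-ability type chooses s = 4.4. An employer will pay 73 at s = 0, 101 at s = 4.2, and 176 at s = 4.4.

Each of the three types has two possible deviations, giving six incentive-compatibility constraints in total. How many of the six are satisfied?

4

Mid-ability (own payoff 101 − 14.6×4.2 = 39.68): to s=0 gives 73 → profitable ✗; to s=4.4 gives 176 − 14.6×4.4 = 111.76 → profitable ✗.
Low-ability (own payoff 73): to s=4.2 gives 101 − 26.9×4.2 = -11.98 → no gain ✓; to s=4.4 gives 176 − 26.9×4.4 = 57.64 → no gain ✓.
High-ability (own payoff 176 − 4.5×4.4 = 156.2): to s=0 gives 73 → no gain ✓; to s=4.2 gives 101 − 4.5×4.2 = 82.1 → no gain ✓.
4 of the 6 constraints hold; not an equilibrium.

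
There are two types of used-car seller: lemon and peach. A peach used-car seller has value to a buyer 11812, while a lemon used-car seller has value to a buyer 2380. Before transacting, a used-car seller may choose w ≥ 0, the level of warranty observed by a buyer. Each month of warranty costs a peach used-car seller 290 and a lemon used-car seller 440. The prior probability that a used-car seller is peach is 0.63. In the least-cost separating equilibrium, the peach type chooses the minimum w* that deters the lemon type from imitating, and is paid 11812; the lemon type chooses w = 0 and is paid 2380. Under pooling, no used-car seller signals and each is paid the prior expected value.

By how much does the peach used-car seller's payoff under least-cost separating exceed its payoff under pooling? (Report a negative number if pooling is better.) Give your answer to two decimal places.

Least-cost separating signal: w* solves 2380 = 11812 − 440·w*, so w* = (11812 − 2380)/440 ≈ 21.4364.
Peach type's separating payoff: 11812 − 290 × w* = 11812 − 290 × (11812 − 2380)/440 = 11812 − 2735280/440 ≈ 5595.4545.
Pooling payoff: 0.63 × 11812 + 0.37 × 2380 = 8322.16.
Difference: 5595.4545 − 8322.16 = -2726.7055, i.e. -2726.71 to two decimal places.
The peach type would prefer the pooling outcome.

-2726.71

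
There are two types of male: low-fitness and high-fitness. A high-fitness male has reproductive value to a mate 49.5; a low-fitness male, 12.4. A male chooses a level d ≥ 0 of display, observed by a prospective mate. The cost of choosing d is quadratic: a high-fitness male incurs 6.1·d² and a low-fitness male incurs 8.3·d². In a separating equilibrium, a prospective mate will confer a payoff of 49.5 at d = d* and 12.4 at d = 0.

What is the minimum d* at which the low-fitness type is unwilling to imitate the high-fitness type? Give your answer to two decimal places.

The low-fitness type at d = 0 receives 12.4; imitating at d* yields 49.5 − 8.3·d*².
Indifference: 12.4 = 49.5 − 8.3·d*², so d*² = (49.5 − 12.4) / 8.3 ≈ 4.4699.
d* = √4.4699 ≈ 2.11.

2.11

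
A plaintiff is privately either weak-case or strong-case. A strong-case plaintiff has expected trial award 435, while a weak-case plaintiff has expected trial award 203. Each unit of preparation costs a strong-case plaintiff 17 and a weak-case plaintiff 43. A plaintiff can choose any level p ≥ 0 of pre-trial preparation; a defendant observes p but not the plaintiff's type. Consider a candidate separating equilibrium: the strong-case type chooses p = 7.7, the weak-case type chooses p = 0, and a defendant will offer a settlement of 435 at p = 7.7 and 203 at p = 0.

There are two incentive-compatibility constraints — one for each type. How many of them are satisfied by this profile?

Strong-case type: signal → 435 − 17 × 7.7 = 304.1; deviate to 0 → 203. IC holds (304.1 ≥ 203).
Weak-case type: stay at 0 → 203; mimic → 435 − 43 × 7.7 = 103.9. IC holds (203 ≥ 103.9).
2 of 2 constraints hold, so this is a separating equilibrium.

2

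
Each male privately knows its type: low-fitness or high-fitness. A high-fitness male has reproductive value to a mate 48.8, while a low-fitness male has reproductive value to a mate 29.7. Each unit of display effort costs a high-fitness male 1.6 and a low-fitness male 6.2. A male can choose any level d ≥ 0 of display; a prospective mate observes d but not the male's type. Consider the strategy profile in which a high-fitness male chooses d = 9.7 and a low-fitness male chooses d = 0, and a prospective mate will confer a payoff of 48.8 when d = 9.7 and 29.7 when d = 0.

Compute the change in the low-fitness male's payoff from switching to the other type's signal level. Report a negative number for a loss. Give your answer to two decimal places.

-41.04

Playing d = 0 the low-fitness male receives 29.7.
Deviating to d = 9.7 brings payment 48.8 at cost 6.2 × 9.7 = 60.14, netting -11.34.
Gain from deviating: -11.34 − 29.7 = -41.04.
The gain is negative, so the low-fitness type's incentive-compatibility constraint is satisfied.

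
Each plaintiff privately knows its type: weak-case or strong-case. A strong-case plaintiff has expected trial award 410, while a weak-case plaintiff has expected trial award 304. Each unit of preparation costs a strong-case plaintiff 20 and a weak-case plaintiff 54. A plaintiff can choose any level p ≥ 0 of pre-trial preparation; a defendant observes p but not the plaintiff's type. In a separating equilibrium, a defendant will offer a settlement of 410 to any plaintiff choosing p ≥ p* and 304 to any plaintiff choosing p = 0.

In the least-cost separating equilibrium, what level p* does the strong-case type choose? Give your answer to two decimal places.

1.96

A weak-case plaintiff choosing p = 0 receives 304.
Imitating at p* instead would pay 410 at cost 54·p*, netting 410 − 54·p*.
Indifference: 304 = 410 − 54·p*, so p* = (410 − 304) / 54 ≈ 1.96.
At p* the weak-case type's incentive constraint just binds; the strong-case type strictly prefers p* since its per-unit cost is lower.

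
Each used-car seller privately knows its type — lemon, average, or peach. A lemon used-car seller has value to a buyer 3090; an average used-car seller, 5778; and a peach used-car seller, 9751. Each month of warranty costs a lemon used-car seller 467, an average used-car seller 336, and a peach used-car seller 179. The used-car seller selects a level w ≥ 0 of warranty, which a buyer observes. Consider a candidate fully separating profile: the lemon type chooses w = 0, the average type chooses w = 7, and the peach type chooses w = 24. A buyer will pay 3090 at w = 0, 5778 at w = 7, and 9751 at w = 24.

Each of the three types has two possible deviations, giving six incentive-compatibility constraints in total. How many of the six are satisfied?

Average (own payoff 5778 − 336×7 = 3426): to w=0 gives 3090 → no gain ✓; to w=24 gives 9751 − 336×24 = 1687 → no gain ✓.
Peach (own payoff 9751 − 179×24 = 5455): to w=0 gives 3090 → no gain ✓; to w=7 gives 5778 − 179×7 = 4525 → no gain ✓.
Lemon (own payoff 3090): to w=7 gives 5778 − 467×7 = 2509 → no gain ✓; to w=24 gives 9751 − 467×24 = -1457 → no gain ✓.
6 of the 6 constraints hold; this profile is a separating equilibrium.

6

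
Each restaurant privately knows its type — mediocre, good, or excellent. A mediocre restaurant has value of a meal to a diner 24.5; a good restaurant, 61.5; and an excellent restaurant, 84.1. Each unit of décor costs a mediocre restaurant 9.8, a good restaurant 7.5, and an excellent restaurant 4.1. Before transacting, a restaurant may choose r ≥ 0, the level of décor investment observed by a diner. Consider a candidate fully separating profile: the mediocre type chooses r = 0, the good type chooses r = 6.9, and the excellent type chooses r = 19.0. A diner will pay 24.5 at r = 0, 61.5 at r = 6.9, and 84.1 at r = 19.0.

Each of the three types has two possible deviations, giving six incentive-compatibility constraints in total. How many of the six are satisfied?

3

Mediocre (own payoff 24.5): to r=6.9 gives 61.5 − 9.8×6.9 = -6.12 → no gain ✓; to r=19.0 gives 84.1 − 9.8×19.0 = -102.1 → no gain ✓.
Excellent (own payoff 84.1 − 4.1×19.0 = 6.2): to r=0 gives 24.5 → profitable ✗; to r=6.9 gives 61.5 − 4.1×6.9 = 33.21 → profitable ✗.
Good (own payoff 61.5 − 7.5×6.9 = 9.75): to r=0 gives 24.5 → profitable ✗; to r=19.0 gives 84.1 − 7.5×19.0 = -58.4 → no gain ✓.
3 of the 6 constraints hold; not an equilibrium.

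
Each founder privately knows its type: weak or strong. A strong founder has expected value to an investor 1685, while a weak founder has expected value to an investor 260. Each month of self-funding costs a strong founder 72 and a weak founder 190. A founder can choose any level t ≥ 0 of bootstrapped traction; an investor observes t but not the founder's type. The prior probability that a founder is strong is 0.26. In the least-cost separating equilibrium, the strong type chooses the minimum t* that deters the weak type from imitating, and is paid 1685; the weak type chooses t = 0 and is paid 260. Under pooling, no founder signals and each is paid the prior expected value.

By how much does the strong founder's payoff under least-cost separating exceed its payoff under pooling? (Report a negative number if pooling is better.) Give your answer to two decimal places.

514.50

Least-cost separating signal: t* solves 260 = 1685 − 190·t*, so t* = (1685 − 260)/190 = 7.5.
Strong type's separating payoff: 1685 − 72 × t* = 1685 − 72 × (1685 − 260)/190 = 1685 − 102600/190 = 1145.
Pooling payoff: 0.26 × 1685 + 0.74 × 260 = 630.5.
Difference: 1145 − 630.5 = 514.50.
The strong type prefers to separate.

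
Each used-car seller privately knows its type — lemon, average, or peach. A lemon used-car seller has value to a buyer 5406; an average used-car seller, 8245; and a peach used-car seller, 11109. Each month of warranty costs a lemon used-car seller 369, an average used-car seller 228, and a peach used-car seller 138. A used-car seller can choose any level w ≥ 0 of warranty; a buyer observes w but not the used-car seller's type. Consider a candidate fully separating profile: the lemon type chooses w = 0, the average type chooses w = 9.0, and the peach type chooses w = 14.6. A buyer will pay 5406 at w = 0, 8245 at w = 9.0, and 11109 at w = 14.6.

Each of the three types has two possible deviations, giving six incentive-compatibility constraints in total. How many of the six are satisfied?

4

Lemon (own payoff 5406): to w=9.0 gives 8245 − 369×9.0 = 4924 → no gain ✓; to w=14.6 gives 11109 − 369×14.6 = 5721.6 → profitable ✗.
Peach (own payoff 11109 − 138×14.6 = 9094.2): to w=0 gives 5406 → no gain ✓; to w=9.0 gives 8245 − 138×9.0 = 7003 → no gain ✓.
Average (own payoff 8245 − 228×9.0 = 6193): to w=0 gives 5406 → no gain ✓; to w=14.6 gives 11109 − 228×14.6 = 7780.2 → profitable ✗.
4 of the 6 constraints hold; not an equilibrium.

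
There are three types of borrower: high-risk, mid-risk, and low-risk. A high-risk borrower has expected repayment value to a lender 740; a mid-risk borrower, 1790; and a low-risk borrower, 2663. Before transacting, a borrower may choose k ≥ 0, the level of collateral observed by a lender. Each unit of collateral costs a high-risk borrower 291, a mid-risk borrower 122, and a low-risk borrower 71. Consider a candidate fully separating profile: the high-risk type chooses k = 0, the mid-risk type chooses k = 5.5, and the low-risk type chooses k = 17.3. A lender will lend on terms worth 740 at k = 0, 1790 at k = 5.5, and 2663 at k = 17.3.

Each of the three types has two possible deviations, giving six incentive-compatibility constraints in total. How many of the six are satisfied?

6

Low-risk (own payoff 2663 − 71×17.3 = 1434.7): to k=0 gives 740 → no gain ✓; to k=5.5 gives 1790 − 71×5.5 = 1399.5 → no gain ✓.
High-risk (own payoff 740): to k=5.5 gives 1790 − 291×5.5 = 189.5 → no gain ✓; to k=17.3 gives 2663 − 291×17.3 = -2371.3 → no gain ✓.
Mid-risk (own payoff 1790 − 122×5.5 = 1119): to k=0 gives 740 → no gain ✓; to k=17.3 gives 2663 − 122×17.3 = 552.4 → no gain ✓.
6 of the 6 constraints hold; this profile is a separating equilibrium.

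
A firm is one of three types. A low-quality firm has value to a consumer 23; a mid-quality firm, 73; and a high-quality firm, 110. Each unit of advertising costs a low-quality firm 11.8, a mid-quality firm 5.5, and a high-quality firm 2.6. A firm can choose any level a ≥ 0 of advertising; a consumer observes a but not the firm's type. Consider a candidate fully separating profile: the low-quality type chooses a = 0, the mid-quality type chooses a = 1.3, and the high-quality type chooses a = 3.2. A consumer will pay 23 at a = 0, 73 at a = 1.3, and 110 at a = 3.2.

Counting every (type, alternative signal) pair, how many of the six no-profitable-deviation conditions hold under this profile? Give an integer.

Low-quality (own payoff 23): to a=1.3 gives 73 − 11.8×1.3 = 57.66 → profitable ✗; to a=3.2 gives 110 − 11.8×3.2 = 72.24 → profitable ✗.
High-quality (own payoff 110 − 2.6×3.2 = 101.68): to a=0 gives 23 → no gain ✓; to a=1.3 gives 73 − 2.6×1.3 = 69.62 → no gain ✓.
Mid-quality (own payoff 73 − 5.5×1.3 = 65.85): to a=0 gives 23 → no gain ✓; to a=3.2 gives 110 − 5.5×3.2 = 92.4 → profitable ✗.
3 of the 6 constraints hold; not an equilibrium.

3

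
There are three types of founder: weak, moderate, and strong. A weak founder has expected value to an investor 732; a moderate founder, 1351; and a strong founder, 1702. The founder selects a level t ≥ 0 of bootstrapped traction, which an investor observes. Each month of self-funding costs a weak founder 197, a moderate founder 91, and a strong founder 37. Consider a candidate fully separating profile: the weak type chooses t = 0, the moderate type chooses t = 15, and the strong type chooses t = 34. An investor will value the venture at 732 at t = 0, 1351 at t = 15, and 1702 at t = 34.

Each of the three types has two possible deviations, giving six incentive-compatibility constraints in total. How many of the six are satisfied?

Strong (own payoff 1702 − 37×34 = 444): to t=0 gives 732 → profitable ✗; to t=15 gives 1351 − 37×15 = 796 → profitable ✗.
Moderate (own payoff 1351 − 91×15 = -14): to t=0 gives 732 → profitable ✗; to t=34 gives 1702 − 91×34 = -1392 → no gain ✓.
Weak (own payoff 732): to t=15 gives 1351 − 197×15 = -1604 → no gain ✓; to t=34 gives 1702 − 197×34 = -4996 → no gain ✓.
3 of the 6 constraints hold; not an equilibrium.

3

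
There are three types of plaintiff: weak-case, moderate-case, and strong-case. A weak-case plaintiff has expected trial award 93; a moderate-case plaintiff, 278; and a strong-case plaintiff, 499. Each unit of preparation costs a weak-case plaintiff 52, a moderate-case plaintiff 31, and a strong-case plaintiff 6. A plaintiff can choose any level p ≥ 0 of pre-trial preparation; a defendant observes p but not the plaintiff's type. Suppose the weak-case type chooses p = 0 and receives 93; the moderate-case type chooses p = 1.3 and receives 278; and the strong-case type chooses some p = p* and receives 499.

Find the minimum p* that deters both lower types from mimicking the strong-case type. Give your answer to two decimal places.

8.43

Moderate-case type (on-path payoff 278 − 31×1.3 = 237.7) won't mimic when 237.7 ≥ 499 − 31·p*, i.e. p* ≥ 8.43.
Weak-case type (on-path payoff 93) won't mimic when 93 ≥ 499 − 52·p*, i.e. p* ≥ 7.81.
Both must hold, so p* = max(7.81, 8.43) = 8.43. The moderate-case type's constraint binds.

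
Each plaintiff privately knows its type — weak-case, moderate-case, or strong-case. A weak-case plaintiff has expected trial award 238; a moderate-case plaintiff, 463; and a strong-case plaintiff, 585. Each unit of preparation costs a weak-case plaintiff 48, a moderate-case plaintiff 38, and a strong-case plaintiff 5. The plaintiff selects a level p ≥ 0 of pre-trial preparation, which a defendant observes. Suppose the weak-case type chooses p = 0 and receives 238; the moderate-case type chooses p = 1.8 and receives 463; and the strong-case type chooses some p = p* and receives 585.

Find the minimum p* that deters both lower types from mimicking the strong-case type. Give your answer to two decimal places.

7.23

Moderate-case type (on-path payoff 463 − 38×1.8 = 394.6) won't mimic when 394.6 ≥ 585 − 38·p*, i.e. p* ≥ 5.01.
Weak-case type (on-path payoff 238) won't mimic when 238 ≥ 585 − 48·p*, i.e. p* ≥ 7.23.
Both must hold, so p* = max(7.23, 5.01) = 7.23. The weak-case type's constraint binds.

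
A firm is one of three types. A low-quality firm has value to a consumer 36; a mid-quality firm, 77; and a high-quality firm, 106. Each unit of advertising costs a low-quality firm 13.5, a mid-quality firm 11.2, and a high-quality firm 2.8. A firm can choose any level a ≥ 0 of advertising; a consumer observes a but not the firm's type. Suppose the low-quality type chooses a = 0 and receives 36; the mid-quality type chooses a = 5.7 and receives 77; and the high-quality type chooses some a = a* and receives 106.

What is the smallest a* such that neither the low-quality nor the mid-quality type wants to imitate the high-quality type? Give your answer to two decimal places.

Low-quality type (on-path payoff 36) won't mimic when 36 ≥ 106 − 13.5·a*, i.e. a* ≥ 5.19.
Mid-quality type (on-path payoff 77 − 11.2×5.7 = 13.16) won't mimic when 13.16 ≥ 106 − 11.2·a*, i.e. a* ≥ 8.29.
Both must hold, so a* = max(5.19, 8.29) = 8.29. The mid-quality type's constraint binds.

8.29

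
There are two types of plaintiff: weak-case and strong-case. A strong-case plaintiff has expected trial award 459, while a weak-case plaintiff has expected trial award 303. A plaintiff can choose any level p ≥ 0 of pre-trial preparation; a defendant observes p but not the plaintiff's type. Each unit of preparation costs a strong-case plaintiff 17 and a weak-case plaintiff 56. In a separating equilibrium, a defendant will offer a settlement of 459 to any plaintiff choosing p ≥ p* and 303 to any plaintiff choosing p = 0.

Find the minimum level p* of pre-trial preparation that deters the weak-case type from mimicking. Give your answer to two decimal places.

A weak-case plaintiff choosing p = 0 receives 303.
Imitating at p* instead would pay 459 at cost 56·p*, netting 459 − 56·p*.
Indifference: 303 = 459 − 56·p*, so p* = (459 − 303) / 56 ≈ 2.79.
At p* the weak-case type's incentive constraint just binds; the strong-case type strictly prefers p* since its per-unit cost is lower.

2.79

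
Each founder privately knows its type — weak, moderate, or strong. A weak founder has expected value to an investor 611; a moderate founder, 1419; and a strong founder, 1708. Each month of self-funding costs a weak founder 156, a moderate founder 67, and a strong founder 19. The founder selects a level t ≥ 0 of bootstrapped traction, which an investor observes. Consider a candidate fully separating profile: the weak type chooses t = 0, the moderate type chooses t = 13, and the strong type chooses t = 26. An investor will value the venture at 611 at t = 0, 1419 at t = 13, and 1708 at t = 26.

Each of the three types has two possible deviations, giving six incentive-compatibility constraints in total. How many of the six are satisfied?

Moderate (own payoff 1419 − 67×13 = 548): to t=0 gives 611 → profitable ✗; to t=26 gives 1708 − 67×26 = -34 → no gain ✓.
Strong (own payoff 1708 − 19×26 = 1214): to t=0 gives 611 → no gain ✓; to t=13 gives 1419 − 19×13 = 1172 → no gain ✓.
Weak (own payoff 611): to t=13 gives 1419 − 156×13 = -609 → no gain ✓; to t=26 gives 1708 − 156×26 = -2348 → no gain ✓.
5 of the 6 constraints hold; not an equilibrium.

5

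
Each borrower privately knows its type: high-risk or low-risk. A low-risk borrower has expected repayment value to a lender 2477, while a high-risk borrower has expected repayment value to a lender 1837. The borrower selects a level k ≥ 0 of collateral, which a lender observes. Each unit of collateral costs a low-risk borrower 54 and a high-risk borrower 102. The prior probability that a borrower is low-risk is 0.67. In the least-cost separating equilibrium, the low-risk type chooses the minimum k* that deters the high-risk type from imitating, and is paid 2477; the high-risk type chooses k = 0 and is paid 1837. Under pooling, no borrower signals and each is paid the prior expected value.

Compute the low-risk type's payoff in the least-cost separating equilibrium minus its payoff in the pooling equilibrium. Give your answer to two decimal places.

-127.62

Least-cost separating signal: k* solves 1837 = 2477 − 102·k*, so k* = (2477 − 1837)/102 ≈ 6.2745.
Low-risk type's separating payoff: 2477 − 54 × k* = 2477 − 54 × (2477 − 1837)/102 = 2477 − 34560/102 ≈ 2138.1765.
Pooling payoff: 0.67 × 2477 + 0.33 × 1837 = 2265.8.
Difference: 2138.1765 − 2265.8 = -127.6235, i.e. -127.62 to two decimal places.
The low-risk type would prefer the pooling outcome.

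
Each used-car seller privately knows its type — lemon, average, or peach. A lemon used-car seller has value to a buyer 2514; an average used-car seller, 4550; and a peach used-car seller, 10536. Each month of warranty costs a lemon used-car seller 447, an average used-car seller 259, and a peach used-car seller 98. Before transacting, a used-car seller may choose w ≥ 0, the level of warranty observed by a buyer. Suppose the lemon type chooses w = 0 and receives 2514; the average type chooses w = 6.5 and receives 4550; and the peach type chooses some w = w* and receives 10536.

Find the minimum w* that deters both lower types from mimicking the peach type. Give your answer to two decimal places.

29.61

Lemon type (on-path payoff 2514) won't mimic when 2514 ≥ 10536 − 447·w*, i.e. w* ≥ 17.95.
Average type (on-path payoff 4550 − 259×6.5 = 2866.5) won't mimic when 2866.5 ≥ 10536 − 259·w*, i.e. w* ≥ 29.61.
Both must hold, so w* = max(17.95, 29.61) = 29.61. The average type's constraint binds.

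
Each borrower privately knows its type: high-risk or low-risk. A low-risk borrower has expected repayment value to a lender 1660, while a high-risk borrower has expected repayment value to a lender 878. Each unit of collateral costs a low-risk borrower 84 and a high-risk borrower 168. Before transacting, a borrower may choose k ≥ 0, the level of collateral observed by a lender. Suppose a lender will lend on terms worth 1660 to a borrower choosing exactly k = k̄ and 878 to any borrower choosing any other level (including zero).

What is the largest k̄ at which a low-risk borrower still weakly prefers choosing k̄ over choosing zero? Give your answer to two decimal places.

9.31

Choosing k̄ yields the low-risk type 1660 − 84·k̄; choosing zero yields 878.
The low-risk type is indifferent at 1660 − 84·k̄ = 878, i.e. k̄ = (1660 − 878) / 84 ≈ 9.31.
For any k̄ above 9.31 the low-risk type would rather pool at zero, so separation collapses.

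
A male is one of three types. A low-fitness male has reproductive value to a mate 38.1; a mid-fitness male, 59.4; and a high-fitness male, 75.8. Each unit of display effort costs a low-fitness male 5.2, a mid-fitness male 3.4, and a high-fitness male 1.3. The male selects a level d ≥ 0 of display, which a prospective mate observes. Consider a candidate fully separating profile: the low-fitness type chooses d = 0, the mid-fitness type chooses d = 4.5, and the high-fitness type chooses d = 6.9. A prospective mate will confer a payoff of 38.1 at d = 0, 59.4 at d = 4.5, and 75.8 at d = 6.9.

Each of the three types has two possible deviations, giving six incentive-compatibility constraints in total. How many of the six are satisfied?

High-fitness (own payoff 75.8 − 1.3×6.9 = 66.83): to d=0 gives 38.1 → no gain ✓; to d=4.5 gives 59.4 − 1.3×4.5 = 53.55 → no gain ✓.
Low-fitness (own payoff 38.1): to d=4.5 gives 59.4 − 5.2×4.5 = 36 → no gain ✓; to d=6.9 gives 75.8 − 5.2×6.9 = 39.92 → profitable ✗.
Mid-fitness (own payoff 59.4 − 3.4×4.5 = 44.1): to d=0 gives 38.1 → no gain ✓; to d=6.9 gives 75.8 − 3.4×6.9 = 52.34 → profitable ✗.
4 of the 6 constraints hold; not an equilibrium.

4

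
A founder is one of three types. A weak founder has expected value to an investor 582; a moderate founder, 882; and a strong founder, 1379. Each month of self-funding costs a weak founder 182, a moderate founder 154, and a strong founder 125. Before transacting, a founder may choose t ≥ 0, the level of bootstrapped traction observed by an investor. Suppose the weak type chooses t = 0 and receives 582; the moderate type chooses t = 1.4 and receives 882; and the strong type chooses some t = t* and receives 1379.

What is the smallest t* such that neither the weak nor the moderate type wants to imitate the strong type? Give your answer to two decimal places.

Weak type (on-path payoff 582) won't mimic when 582 ≥ 1379 − 182·t*, i.e. t* ≥ 4.38.
Moderate type (on-path payoff 882 − 154×1.4 = 666.4) won't mimic when 666.4 ≥ 1379 − 154·t*, i.e. t* ≥ 4.63.
Both must hold, so t* = max(4.38, 4.63) = 4.63. The moderate type's constraint binds.

4.63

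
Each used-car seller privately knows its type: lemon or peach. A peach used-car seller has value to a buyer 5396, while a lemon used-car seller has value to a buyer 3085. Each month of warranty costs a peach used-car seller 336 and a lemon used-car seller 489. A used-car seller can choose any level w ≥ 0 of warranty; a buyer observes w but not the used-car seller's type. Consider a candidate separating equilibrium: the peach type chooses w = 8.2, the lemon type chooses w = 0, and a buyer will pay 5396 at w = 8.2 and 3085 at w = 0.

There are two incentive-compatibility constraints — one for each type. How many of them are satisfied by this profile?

1

Lemon type: stay at 0 → 3085; mimic → 5396 − 489 × 8.2 = 1386.2. IC holds (3085 ≥ 1386.2).
Peach type: signal → 5396 − 336 × 8.2 = 2640.8; deviate to 0 → 3085. IC fails (2640.8 < 3085).
1 of 2 constraints hold, so this profile is not an equilibrium.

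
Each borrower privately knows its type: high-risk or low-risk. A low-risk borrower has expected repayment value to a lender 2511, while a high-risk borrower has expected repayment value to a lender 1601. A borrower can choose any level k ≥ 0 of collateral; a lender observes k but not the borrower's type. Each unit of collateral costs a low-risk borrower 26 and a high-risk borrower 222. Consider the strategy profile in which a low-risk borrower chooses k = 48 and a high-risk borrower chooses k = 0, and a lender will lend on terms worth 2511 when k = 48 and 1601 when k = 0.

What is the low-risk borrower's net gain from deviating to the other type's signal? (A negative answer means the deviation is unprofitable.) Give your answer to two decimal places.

Playing k = 48 the low-risk borrower receives 2511 − 26 × 48 = 1263.
Deviating to k = 0 yields 1601 instead.
Gain from deviating: 1601 − 1263 = 338.00.
The gain is positive, so the low-risk type's incentive-compatibility constraint is violated — this profile is not a separating equilibrium.

338.00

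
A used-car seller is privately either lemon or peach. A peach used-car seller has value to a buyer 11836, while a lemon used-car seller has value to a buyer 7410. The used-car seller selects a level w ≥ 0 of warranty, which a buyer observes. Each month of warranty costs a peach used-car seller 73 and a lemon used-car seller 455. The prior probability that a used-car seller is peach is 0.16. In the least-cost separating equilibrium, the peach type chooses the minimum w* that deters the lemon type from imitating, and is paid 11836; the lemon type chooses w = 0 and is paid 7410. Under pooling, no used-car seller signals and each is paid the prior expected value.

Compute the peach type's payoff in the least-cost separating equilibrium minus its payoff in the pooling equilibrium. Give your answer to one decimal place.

Least-cost separating signal: w* solves 7410 = 11836 − 455·w*, so w* = (11836 − 7410)/455 ≈ 9.7275.
Peach type's separating payoff: 11836 − 73 × w* = 11836 − 73 × (11836 − 7410)/455 = 11836 − 323098/455 ≈ 11125.895.
Pooling payoff: 0.16 × 11836 + 0.84 × 7410 = 8118.16.
Difference: 11125.895 − 8118.16 = 3007.735, i.e. 3007.7 to one decimal place.
The peach type prefers to separate.

3007.7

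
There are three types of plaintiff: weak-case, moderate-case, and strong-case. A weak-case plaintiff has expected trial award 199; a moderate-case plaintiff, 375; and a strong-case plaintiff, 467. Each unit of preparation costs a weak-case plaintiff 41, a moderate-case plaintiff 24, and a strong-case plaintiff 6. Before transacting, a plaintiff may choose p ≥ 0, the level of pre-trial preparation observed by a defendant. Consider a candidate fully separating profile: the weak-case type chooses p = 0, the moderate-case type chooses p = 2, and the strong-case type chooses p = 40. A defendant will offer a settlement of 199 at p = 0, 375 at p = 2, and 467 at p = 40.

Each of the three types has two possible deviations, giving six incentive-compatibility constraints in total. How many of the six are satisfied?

4

Strong-case (own payoff 467 − 6×40 = 227): to p=0 gives 199 → no gain ✓; to p=2 gives 375 − 6×2 = 363 → profitable ✗.
Weak-case (own payoff 199): to p=2 gives 375 − 41×2 = 293 → profitable ✗; to p=40 gives 467 − 41×40 = -1173 → no gain ✓.
Moderate-case (own payoff 375 − 24×2 = 327): to p=0 gives 199 → no gain ✓; to p=40 gives 467 − 24×40 = -493 → no gain ✓.
4 of the 6 constraints hold; not an equilibrium.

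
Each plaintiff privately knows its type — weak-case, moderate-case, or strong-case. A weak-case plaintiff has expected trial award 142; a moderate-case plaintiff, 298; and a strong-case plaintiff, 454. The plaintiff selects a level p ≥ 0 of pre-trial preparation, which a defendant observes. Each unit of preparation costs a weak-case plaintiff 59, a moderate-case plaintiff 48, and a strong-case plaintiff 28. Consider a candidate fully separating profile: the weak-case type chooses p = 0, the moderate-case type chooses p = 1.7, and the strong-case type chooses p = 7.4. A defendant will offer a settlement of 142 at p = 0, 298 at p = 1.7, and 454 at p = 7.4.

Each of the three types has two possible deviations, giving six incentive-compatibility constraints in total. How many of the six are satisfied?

4

Strong-case (own payoff 454 − 28×7.4 = 246.8): to p=0 gives 142 → no gain ✓; to p=1.7 gives 298 − 28×1.7 = 250.4 → profitable ✗.
Moderate-case (own payoff 298 − 48×1.7 = 216.4): to p=0 gives 142 → no gain ✓; to p=7.4 gives 454 − 48×7.4 = 98.8 → no gain ✓.
Weak-case (own payoff 142): to p=1.7 gives 298 − 59×1.7 = 197.7 → profitable ✗; to p=7.4 gives 454 − 59×7.4 = 17.4 → no gain ✓.
4 of the 6 constraints hold; not an equilibrium.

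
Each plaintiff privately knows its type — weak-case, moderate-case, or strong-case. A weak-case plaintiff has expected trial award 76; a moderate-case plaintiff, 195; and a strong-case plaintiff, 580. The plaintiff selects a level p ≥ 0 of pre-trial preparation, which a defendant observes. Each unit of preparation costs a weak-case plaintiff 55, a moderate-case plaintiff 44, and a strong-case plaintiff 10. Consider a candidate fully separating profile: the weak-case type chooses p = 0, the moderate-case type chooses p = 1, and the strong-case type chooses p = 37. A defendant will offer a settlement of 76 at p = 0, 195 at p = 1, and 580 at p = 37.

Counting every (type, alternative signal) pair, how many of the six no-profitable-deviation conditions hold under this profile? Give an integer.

5

Moderate-case (own payoff 195 − 44×1 = 151): to p=0 gives 76 → no gain ✓; to p=37 gives 580 − 44×37 = -1048 → no gain ✓.
Weak-case (own payoff 76): to p=1 gives 195 − 55×1 = 140 → profitable ✗; to p=37 gives 580 − 55×37 = -1455 → no gain ✓.
Strong-case (own payoff 580 − 10×37 = 210): to p=0 gives 76 → no gain ✓; to p=1 gives 195 − 10×1 = 185 → no gain ✓.
5 of the 6 constraints hold; not an equilibrium.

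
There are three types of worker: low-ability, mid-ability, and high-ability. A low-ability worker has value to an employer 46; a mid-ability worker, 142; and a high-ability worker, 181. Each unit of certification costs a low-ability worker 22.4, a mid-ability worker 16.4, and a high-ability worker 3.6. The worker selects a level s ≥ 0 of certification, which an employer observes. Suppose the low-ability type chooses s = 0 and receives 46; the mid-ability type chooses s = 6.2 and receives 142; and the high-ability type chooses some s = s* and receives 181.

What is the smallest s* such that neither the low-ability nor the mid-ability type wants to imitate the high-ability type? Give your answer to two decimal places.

Mid-ability type (on-path payoff 142 − 16.4×6.2 = 40.32) won't mimic when 40.32 ≥ 181 − 16.4·s*, i.e. s* ≥ 8.58.
Low-ability type (on-path payoff 46) won't mimic when 46 ≥ 181 − 22.4·s*, i.e. s* ≥ 6.03.
Both must hold, so s* = max(6.03, 8.58) = 8.58. The mid-ability type's constraint binds.

8.58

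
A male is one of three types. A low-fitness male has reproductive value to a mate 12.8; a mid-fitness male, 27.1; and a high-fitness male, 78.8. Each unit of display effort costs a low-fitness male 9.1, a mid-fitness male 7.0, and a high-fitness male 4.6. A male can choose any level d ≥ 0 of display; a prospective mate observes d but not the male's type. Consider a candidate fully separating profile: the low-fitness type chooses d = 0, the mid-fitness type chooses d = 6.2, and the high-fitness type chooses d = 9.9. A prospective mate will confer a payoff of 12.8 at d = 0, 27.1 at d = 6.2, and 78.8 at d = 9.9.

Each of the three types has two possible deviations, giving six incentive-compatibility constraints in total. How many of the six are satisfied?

Low-fitness (own payoff 12.8): to d=6.2 gives 27.1 − 9.1×6.2 = -29.32 → no gain ✓; to d=9.9 gives 78.8 − 9.1×9.9 = -11.29 → no gain ✓.
Mid-fitness (own payoff 27.1 − 7.0×6.2 = -16.3): to d=0 gives 12.8 → profitable ✗; to d=9.9 gives 78.8 − 7.0×9.9 = 9.5 → profitable ✗.
High-fitness (own payoff 78.8 − 4.6×9.9 = 33.26): to d=0 gives 12.8 → no gain ✓; to d=6.2 gives 27.1 − 4.6×6.2 = -1.42 → no gain ✓.
4 of the 6 constraints hold; not an equilibrium.

4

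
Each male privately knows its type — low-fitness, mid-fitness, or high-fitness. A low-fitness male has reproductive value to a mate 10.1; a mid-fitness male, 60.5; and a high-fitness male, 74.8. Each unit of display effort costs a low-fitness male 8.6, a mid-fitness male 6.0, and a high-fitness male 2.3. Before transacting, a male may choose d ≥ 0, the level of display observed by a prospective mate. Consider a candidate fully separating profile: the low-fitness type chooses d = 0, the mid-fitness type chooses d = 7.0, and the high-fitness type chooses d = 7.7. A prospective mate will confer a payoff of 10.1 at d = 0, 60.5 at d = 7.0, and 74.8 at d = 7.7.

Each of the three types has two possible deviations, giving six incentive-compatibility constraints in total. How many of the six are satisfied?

High-fitness (own payoff 74.8 − 2.3×7.7 = 57.09): to d=0 gives 10.1 → no gain ✓; to d=7.0 gives 60.5 − 2.3×7.0 = 44.4 → no gain ✓.
Low-fitness (own payoff 10.1): to d=7.0 gives 60.5 − 8.6×7.0 = 0.3 → no gain ✓; to d=7.7 gives 74.8 − 8.6×7.7 = 8.58 → no gain ✓.
Mid-fitness (own payoff 60.5 − 6.0×7.0 = 18.5): to d=0 gives 10.1 → no gain ✓; to d=7.7 gives 74.8 − 6.0×7.7 = 28.6 → profitable ✗.
5 of the 6 constraints hold; not an equilibrium.

5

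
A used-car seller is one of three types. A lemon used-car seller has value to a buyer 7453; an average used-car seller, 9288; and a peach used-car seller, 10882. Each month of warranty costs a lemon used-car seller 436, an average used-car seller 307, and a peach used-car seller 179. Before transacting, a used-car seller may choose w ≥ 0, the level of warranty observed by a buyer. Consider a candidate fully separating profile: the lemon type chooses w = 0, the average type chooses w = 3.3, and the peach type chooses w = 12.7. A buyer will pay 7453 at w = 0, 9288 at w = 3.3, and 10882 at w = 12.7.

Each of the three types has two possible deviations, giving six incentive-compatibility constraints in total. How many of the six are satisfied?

Lemon (own payoff 7453): to w=3.3 gives 9288 − 436×3.3 = 7849.2 → profitable ✗; to w=12.7 gives 10882 − 436×12.7 = 5344.8 → no gain ✓.
Average (own payoff 9288 − 307×3.3 = 8274.9): to w=0 gives 7453 → no gain ✓; to w=12.7 gives 10882 − 307×12.7 = 6983.1 → no gain ✓.
Peach (own payoff 10882 − 179×12.7 = 8608.7): to w=0 gives 7453 → no gain ✓; to w=3.3 gives 9288 − 179×3.3 = 8697.3 → profitable ✗.
4 of the 6 constraints hold; not an equilibrium.

4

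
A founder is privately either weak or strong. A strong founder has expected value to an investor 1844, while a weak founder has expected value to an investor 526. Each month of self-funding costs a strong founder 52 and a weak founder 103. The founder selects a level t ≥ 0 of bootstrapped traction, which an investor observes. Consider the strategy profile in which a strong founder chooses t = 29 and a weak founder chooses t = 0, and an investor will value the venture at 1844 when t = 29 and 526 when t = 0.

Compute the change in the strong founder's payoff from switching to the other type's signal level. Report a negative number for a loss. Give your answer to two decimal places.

190.00

Playing t = 29 the strong founder receives 1844 − 52 × 29 = 336.
Deviating to t = 0 yields 526 instead.
Gain from deviating: 526 − 336 = 190.00.
The gain is positive, so the strong type's incentive-compatibility constraint is violated — this profile is not a separating equilibrium.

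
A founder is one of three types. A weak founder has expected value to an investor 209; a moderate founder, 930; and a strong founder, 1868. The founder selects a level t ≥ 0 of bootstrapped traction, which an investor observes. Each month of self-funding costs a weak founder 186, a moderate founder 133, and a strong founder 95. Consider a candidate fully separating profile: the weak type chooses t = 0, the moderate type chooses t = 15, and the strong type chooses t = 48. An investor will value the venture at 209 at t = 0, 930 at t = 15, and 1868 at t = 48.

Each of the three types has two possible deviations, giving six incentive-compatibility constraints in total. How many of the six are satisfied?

Moderate (own payoff 930 − 133×15 = -1065): to t=0 gives 209 → profitable ✗; to t=48 gives 1868 − 133×48 = -4516 → no gain ✓.
Weak (own payoff 209): to t=15 gives 930 − 186×15 = -1860 → no gain ✓; to t=48 gives 1868 − 186×48 = -7060 → no gain ✓.
Strong (own payoff 1868 − 95×48 = -2692): to t=0 gives 209 → profitable ✗; to t=15 gives 930 − 95×15 = -495 → profitable ✗.
3 of the 6 constraints hold; not an equilibrium.

3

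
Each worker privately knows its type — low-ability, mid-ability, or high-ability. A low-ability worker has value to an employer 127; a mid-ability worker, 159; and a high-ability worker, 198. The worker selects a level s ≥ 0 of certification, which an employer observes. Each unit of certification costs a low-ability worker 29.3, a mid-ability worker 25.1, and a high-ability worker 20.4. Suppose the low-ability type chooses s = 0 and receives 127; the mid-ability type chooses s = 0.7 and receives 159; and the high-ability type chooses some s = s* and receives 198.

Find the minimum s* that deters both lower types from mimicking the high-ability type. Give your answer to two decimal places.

2.42

Low-ability type (on-path payoff 127) won't mimic when 127 ≥ 198 − 29.3·s*, i.e. s* ≥ 2.42.
Mid-ability type (on-path payoff 159 − 25.1×0.7 = 141.43) won't mimic when 141.43 ≥ 198 − 25.1·s*, i.e. s* ≥ 2.25.
Both must hold, so s* = max(2.42, 2.25) = 2.42. The low-ability type's constraint binds.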